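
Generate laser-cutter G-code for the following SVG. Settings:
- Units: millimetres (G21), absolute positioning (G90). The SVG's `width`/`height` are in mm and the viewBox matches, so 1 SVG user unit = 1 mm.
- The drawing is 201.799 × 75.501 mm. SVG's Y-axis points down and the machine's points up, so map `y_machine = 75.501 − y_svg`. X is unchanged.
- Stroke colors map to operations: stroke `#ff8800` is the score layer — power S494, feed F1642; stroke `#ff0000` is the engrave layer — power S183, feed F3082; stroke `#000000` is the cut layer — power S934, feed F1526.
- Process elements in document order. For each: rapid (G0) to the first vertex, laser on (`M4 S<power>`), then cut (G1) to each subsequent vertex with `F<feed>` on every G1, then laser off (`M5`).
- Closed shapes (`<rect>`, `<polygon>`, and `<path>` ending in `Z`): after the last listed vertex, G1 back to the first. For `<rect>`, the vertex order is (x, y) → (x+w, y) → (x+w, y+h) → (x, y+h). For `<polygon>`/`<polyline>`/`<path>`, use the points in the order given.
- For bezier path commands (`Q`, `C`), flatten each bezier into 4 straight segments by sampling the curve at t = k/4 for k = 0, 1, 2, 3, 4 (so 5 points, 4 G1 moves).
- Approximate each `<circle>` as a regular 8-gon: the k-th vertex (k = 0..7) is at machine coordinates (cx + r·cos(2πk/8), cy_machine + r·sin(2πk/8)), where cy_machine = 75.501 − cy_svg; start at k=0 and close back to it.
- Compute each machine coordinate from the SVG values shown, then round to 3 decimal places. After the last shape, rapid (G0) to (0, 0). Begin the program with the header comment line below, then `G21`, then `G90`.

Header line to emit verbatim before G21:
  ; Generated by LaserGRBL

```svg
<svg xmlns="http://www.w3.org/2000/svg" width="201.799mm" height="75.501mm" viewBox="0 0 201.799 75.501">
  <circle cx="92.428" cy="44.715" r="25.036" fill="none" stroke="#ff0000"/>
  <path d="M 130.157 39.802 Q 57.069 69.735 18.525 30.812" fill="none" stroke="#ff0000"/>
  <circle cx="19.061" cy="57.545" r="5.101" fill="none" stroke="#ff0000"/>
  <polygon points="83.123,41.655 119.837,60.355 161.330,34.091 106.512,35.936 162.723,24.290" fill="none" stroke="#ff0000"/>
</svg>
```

; Generated by LaserGRBL
G21
G90
G0 X117.464 Y30.786
M4 S183
G1 X110.131 Y48.489 F3082
G1 X92.428 Y55.822 F3082
G1 X74.725 Y48.489 F3082
G1 X67.392 Y30.786 F3082
G1 X74.725 Y13.083 F3082
G1 X92.428 Y5.750 F3082
G1 X110.131 Y13.083 F3082
G1 X117.464 Y30.786 F3082
M5
G0 X130.157 Y35.699
M4 S183
G1 X95.772 Y25.036 F3082
G1 X65.705 Y22.980 F3082
G1 X39.956 Y29.531 F3082
G1 X18.525 Y44.689 F3082
M5
G0 X24.162 Y17.956
M4 S183
G1 X22.668 Y21.563 F3082
G1 X19.061 Y23.057 F3082
G1 X15.454 Y21.563 F3082
G1 X13.960 Y17.956 F3082
G1 X15.454 Y14.349 F3082
G1 X19.061 Y12.855 F3082
G1 X22.668 Y14.349 F3082
G1 X24.162 Y17.956 F3082
M5
G0 X83.123 Y33.846
M4 S183
G1 X119.837 Y15.146 F3082
G1 X161.330 Y41.410 F3082
G1 X106.512 Y39.565 F3082
G1 X162.723 Y51.211 F3082
G1 X83.123 Y33.846 F3082
M5
G0 X0.000 Y0.000

1 u = 1 mm; y_m = 75.501 − y.

[1] `<circle>` circle, #ff0000→engrave S183 F3082: (117.464,30.786) → (110.131,48.489) → (92.428,55.822) → (74.725,48.489) → (67.392,30.786) → (74.725,13.083) → (92.428,5.750) → (110.131,13.083) → (117.464,30.786) (closed)

[2] `<path>` quadratic bezier, #ff0000→engrave S183 F3082: (130.157,35.699) → (95.772,25.036) → (65.705,22.980) → (39.956,29.531) → (18.525,44.689)

[3] `<circle>` circle, #ff0000→engrave S183 F3082: (24.162,17.956) → (22.668,21.563) → (19.061,23.057) → (15.454,21.563) → (13.960,17.956) → (15.454,14.349) → (19.061,12.855) → (22.668,14.349) → (24.162,17.956) (closed)

[4] `<polygon>` closed polygon, #ff0000→engrave S183 F3082: (83.123,33.846) → (119.837,15.146) → (161.330,41.410) → (106.512,39.565) → (162.723,51.211) → (83.123,33.846) (closed)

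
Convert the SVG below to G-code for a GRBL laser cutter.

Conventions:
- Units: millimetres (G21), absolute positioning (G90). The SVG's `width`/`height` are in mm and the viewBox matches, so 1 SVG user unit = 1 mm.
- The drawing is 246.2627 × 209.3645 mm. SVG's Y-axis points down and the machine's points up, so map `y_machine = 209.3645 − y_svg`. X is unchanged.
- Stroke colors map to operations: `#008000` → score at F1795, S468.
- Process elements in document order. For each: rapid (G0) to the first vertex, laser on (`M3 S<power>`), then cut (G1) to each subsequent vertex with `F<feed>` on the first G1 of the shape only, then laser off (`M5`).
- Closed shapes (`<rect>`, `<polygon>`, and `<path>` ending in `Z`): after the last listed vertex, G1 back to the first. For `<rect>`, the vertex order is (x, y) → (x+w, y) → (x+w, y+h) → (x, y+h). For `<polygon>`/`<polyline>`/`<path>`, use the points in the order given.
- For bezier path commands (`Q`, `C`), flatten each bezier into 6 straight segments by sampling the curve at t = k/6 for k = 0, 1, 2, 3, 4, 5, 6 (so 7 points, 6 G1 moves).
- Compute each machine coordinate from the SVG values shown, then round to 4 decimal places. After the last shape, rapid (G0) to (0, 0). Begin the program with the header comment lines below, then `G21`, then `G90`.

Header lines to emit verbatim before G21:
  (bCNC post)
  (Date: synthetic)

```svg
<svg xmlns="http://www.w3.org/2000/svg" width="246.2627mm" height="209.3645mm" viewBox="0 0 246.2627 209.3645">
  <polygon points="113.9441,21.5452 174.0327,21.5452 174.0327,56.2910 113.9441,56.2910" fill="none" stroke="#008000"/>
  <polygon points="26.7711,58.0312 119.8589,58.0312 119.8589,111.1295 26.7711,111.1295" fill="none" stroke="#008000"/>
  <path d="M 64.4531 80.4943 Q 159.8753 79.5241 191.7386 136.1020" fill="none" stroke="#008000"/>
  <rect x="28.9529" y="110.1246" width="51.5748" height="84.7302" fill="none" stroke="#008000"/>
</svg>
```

(bCNC post)
(Date: synthetic)
G21
G90
G0 X113.9441 Y187.8193
M3 S468
G1 X174.0327 Y187.8193 F1795
G1 X174.0327 Y153.0735
G1 X113.9441 Y153.0735
G1 X113.9441 Y187.8193
M5
G0 X26.7711 Y151.3333
M3 S468
G1 X119.8589 Y151.3333 F1795
G1 X119.8589 Y98.2350
G1 X26.7711 Y98.2350
G1 X26.7711 Y151.3333
M5
G0 X64.4531 Y128.8702
M3 S468
G1 X94.4950 Y127.5950 F1795
G1 X121.0058 Y123.1228
G1 X143.9856 Y115.4534
G1 X163.4343 Y104.5869
G1 X179.3520 Y90.5232
G1 X191.7386 Y73.2625
M5
G0 X28.9529 Y99.2399
M3 S468
G1 X80.5277 Y99.2399 F1795
G1 X80.5277 Y14.5097
G1 X28.9529 Y14.5097
G1 X28.9529 Y99.2399
M5
G0 X0.0000 Y0.0000

Since the viewBox matches the mm dimensions, user units are millimetres directly. The only transform is the Y-flip y_m = 209.3645 − y_svg.

Shape 1 is a rectangle drawn with `<polygon>`. Its stroke #008000 means score at S468, F1795. After flipping Y the toolpath is (113.9441,187.8193) → (174.0327,187.8193) → (174.0327,153.0735) → (113.9441,153.0735) → (113.9441,187.8193), returning to the start.

Shape 2 is a rectangle drawn with `<polygon>`. Its stroke #008000 means score at S468, F1795. After flipping Y the toolpath is (26.7711,151.3333) → (119.8589,151.3333) → (119.8589,98.2350) → (26.7711,98.2350) → (26.7711,151.3333), returning to the start.

Shape 3 is a quadratic bezier drawn with `<path>`. Its stroke #008000 means score at S468, F1795. After flipping Y the toolpath is (64.4531,128.8702) → (94.4950,127.5950) → (121.0058,123.1228) → (143.9856,115.4534) → (163.4343,104.5869) → (179.3520,90.5232) → (191.7386,73.2625).

Shape 4 is a rectangle drawn with `<rect>`. Its stroke #008000 means score at S468, F1795. After flipping Y the toolpath is (28.9529,99.2399) → (80.5277,99.2399) → (80.5277,14.5097) → (28.9529,14.5097) → (28.9529,99.2399), returning to the start.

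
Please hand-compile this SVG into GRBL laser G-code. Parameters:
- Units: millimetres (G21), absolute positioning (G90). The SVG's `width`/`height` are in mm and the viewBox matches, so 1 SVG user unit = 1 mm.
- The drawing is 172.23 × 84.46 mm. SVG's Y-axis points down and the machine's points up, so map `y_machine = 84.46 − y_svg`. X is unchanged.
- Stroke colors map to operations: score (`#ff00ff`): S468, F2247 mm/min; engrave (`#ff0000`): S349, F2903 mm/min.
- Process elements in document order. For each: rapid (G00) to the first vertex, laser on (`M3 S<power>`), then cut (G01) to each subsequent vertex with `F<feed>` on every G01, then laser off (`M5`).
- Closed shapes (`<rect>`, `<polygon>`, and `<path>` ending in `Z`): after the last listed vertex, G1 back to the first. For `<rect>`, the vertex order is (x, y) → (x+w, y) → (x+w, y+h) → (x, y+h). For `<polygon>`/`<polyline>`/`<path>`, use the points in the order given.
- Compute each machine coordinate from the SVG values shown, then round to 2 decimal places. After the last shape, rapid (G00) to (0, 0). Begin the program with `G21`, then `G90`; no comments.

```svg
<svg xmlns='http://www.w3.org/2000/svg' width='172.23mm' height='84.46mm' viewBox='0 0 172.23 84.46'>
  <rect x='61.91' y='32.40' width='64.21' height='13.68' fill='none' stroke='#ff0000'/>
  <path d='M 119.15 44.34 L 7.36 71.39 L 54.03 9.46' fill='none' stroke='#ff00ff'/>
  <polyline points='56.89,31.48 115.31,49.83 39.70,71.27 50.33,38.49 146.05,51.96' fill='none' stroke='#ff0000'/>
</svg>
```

G21
G90
G00 X61.91 Y52.06
M3 S349
G01 X126.12 Y52.06 F2903
G01 X126.12 Y38.38 F2903
G01 X61.91 Y38.38 F2903
G01 X61.91 Y52.06 F2903
M5
G00 X119.15 Y40.12
M3 S468
G01 X7.36 Y13.07 F2247
G01 X54.03 Y75.00 F2247
M5
G00 X56.89 Y52.98
M3 S349
G01 X115.31 Y34.63 F2903
G01 X39.70 Y13.19 F2903
G01 X50.33 Y45.97 F2903
G01 X146.05 Y32.50 F2903
M5
G00 X0.00 Y0.00

Since the viewBox matches the mm dimensions, user units are millimetres directly. The only transform is the Y-flip y_m = 84.46 − y_svg.

Shape 1 is a rectangle drawn with `<rect>`. Its stroke #ff0000 means engrave at S349, F2903. After flipping Y the toolpath is (61.91,52.06) → (126.12,52.06) → (126.12,38.38) → (61.91,38.38) → (61.91,52.06), returning to the start.

Shape 2 is a open polyline drawn with `<path>`. Its stroke #ff00ff means score at S468, F2247. After flipping Y the toolpath is (119.15,40.12) → (7.36,13.07) → (54.03,75.00).

Shape 3 is a open polyline drawn with `<polyline>`. Its stroke #ff0000 means engrave at S349, F2903. After flipping Y the toolpath is (56.89,52.98) → (115.31,34.63) → (39.70,13.19) → (50.33,45.97) → (146.05,32.50).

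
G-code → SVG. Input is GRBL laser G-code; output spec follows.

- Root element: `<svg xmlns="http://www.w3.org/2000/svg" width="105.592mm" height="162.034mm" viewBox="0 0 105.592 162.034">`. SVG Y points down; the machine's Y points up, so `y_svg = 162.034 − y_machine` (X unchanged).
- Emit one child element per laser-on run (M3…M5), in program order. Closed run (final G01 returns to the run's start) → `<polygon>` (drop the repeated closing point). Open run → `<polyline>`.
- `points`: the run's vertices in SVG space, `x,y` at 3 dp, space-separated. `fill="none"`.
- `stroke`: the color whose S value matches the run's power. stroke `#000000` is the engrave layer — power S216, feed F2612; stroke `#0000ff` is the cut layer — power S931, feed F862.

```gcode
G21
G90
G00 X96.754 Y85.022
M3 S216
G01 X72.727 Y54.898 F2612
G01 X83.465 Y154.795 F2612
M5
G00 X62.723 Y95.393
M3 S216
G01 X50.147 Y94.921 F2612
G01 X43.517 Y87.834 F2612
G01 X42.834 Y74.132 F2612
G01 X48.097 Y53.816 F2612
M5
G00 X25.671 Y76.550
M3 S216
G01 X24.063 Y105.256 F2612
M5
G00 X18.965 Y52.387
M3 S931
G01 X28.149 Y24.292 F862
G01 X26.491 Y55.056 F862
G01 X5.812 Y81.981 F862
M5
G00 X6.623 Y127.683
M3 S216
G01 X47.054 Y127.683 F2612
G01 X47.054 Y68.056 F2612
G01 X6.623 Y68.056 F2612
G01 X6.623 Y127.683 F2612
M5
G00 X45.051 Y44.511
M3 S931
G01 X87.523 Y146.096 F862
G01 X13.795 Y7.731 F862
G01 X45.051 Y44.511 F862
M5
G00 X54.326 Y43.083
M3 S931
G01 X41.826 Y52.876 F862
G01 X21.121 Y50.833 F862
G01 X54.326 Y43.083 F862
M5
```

<svg xmlns="http://www.w3.org/2000/svg" width="105.592mm" height="162.034mm" viewBox="0 0 105.592 162.034">
  <polyline points="96.754,77.012 72.727,107.136 83.465,7.239" fill="none" stroke="#000000"/>
  <polyline points="62.723,66.641 50.147,67.113 43.517,74.200 42.834,87.902 48.097,108.218" fill="none" stroke="#000000"/>
  <polyline points="25.671,85.484 24.063,56.778" fill="none" stroke="#000000"/>
  <polyline points="18.965,109.647 28.149,137.742 26.491,106.978 5.812,80.053" fill="none" stroke="#0000ff"/>
  <polygon points="6.623,34.351 47.054,34.351 47.054,93.978 6.623,93.978" fill="none" stroke="#000000"/>
  <polygon points="45.051,117.523 87.523,15.938 13.795,154.303" fill="none" stroke="#0000ff"/>
  <polygon points="54.326,118.951 41.826,109.158 21.121,111.201" fill="none" stroke="#0000ff"/>
</svg>

Each laser-on run becomes one SVG element. Flip Y back into SVG space with y_svg = 162.034 − y_machine.

Run 1: the run's S216 means `#000000` (engrave). The run is open, so emit a `<polyline>` with points (Y-flipped): 96.754,77.012 72.727,107.136 83.465,7.239.

Run 2: power S216 maps to stroke `#000000` (engrave). The run is open, so emit a `<polyline>` with points (Y-flipped): 62.723,66.641 50.147,67.113 43.517,74.200 42.834,87.902 48.097,108.218.

Run 3: the run's S216 means `#000000` (engrave). The run is open, so emit a `<polyline>` with points (Y-flipped): 25.671,85.484 24.063,56.778.

Run 4: power S931 maps to stroke `#0000ff` (cut). The run is open, so emit a `<polyline>` with points (Y-flipped): 18.965,109.647 28.149,137.742 26.491,106.978 5.812,80.053.

Run 5: S216 ⇒ engrave layer `#000000`. The run returns to its start, so emit a `<polygon>` with points (Y-flipped): 6.623,34.351 47.054,34.351 47.054,93.978 6.623,93.978.

Run 6: S931 ⇒ cut layer `#0000ff`. The run returns to its start, so emit a `<polygon>` with points (Y-flipped): 45.051,117.523 87.523,15.938 13.795,154.303.

Run 7: the run's S931 means `#0000ff` (cut). The run returns to its start, so emit a `<polygon>` with points (Y-flipped): 54.326,118.951 41.826,109.158 21.121,111.201.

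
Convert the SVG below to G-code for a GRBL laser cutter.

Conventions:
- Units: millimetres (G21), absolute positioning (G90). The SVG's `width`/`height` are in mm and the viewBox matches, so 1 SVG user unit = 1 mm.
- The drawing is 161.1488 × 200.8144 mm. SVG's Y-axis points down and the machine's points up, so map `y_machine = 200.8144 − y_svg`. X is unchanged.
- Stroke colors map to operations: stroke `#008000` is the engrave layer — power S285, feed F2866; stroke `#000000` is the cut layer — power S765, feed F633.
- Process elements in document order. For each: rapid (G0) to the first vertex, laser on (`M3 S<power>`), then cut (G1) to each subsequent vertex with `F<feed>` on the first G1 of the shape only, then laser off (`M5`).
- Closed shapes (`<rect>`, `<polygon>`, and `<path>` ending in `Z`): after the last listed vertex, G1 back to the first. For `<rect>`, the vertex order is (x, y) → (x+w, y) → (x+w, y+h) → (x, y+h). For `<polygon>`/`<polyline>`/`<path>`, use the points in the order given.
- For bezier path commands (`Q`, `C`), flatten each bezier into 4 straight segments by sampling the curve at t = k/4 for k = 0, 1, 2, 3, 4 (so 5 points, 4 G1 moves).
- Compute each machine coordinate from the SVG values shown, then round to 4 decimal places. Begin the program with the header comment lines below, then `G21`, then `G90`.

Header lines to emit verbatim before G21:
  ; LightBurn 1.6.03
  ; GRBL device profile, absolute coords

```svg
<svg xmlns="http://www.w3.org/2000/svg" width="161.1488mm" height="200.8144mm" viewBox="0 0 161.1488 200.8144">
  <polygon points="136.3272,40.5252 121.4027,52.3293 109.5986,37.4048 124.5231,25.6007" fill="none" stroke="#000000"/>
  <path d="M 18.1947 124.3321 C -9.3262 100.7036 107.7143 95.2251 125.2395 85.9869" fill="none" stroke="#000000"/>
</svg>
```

; LightBurn 1.6.03
; GRBL device profile, absolute coords
G21
G90
G0 X136.3272 Y160.2892
M3 S765
G1 X121.4027 Y148.4851 F633
G1 X109.5986 Y163.4096
G1 X124.5231 Y175.2137
G1 X136.3272 Y160.2892
M5
G0 X18.1947 Y76.4823
M3 S765
G1 X20.8456 Y91.1429 F633
G1 X54.8248 Y101.0513
G1 X97.2502 Y108.2615
G1 X125.2395 Y114.8275
M5

viewBox `0 0 161.1488 200.8144` with mm width/height → 1 unit = 1 mm. Flip: y_m = 200.8144 − y_svg.

**Shape 1** — `<polygon>` regular polygon, stroke `#000000` → cut (S765, F633). Machine vertices: (136.3272,160.2892) → (121.4027,148.4851) → (109.5986,163.4096) → (124.5231,175.2137) → (136.3272,160.2892). Closed: final G1 returns to the first vertex.

**Shape 2** — `<path>` cubic bezier, stroke `#000000` → cut (S765, F633). Control points (SVG): P0=(18.1947,124.3321), P1=(-9.3262,100.7036), P2=(107.7143,95.2251), P3=(125.2395,85.9869); sampled at t=k/4. Machine vertices: (18.1947,76.4823) → (20.8456,91.1429) → (54.8248,101.0513) → (97.2502,108.2615) → (125.2395,114.8275). Open path.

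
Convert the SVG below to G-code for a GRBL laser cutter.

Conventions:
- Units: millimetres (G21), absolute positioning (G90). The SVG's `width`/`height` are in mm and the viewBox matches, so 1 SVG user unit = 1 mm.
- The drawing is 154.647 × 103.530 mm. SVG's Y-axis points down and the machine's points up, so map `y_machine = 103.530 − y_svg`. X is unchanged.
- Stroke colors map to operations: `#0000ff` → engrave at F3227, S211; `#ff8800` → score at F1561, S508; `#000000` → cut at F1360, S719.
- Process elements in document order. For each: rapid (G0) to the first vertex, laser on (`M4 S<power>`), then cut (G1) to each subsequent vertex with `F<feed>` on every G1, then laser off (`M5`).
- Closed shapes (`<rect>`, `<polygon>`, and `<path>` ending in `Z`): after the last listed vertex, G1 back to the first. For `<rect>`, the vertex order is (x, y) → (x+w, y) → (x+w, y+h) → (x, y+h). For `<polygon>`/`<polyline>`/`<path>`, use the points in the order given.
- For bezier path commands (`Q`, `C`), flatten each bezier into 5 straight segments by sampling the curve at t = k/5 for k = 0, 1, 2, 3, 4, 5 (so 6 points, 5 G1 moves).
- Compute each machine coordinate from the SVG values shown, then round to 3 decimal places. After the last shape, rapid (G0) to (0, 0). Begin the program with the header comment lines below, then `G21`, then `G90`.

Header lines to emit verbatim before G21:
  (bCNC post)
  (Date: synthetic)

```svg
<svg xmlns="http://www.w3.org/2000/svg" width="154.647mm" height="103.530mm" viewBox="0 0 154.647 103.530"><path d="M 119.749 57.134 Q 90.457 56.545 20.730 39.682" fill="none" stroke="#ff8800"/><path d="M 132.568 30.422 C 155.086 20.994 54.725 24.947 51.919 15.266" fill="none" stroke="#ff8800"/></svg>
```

1 u = 1 mm; y_m = 103.530 − y.

[1] `<path>` quadratic bezier, #ff8800→score S508 F1561: (119.749,46.396) → (106.415,47.283) → (89.846,49.471) → (70.042,52.961) → (47.003,57.754) → (20.730,63.848)

[2] `<path>` cubic bezier, #ff8800→score S508 F1561: (132.568,73.108) → (133.097,77.375) → (114.715,79.728) → (88.005,81.462) → (63.546,83.875) → (51.919,88.264)

(bCNC post)
(Date: synthetic)
G21
G90
G0 X119.749 Y46.396
M4 S508
G1 X106.415 Y47.283 F1561
G1 X89.846 Y49.471 F1561
G1 X70.042 Y52.961 F1561
G1 X47.003 Y57.754 F1561
G1 X20.730 Y63.848 F1561
M5
G0 X132.568 Y73.108
M4 S508
G1 X133.097 Y77.375 F1561
G1 X114.715 Y79.728 F1561
G1 X88.005 Y81.462 F1561
G1 X63.546 Y83.875 F1561
G1 X51.919 Y88.264 F1561
M5
G0 X0.000 Y0.000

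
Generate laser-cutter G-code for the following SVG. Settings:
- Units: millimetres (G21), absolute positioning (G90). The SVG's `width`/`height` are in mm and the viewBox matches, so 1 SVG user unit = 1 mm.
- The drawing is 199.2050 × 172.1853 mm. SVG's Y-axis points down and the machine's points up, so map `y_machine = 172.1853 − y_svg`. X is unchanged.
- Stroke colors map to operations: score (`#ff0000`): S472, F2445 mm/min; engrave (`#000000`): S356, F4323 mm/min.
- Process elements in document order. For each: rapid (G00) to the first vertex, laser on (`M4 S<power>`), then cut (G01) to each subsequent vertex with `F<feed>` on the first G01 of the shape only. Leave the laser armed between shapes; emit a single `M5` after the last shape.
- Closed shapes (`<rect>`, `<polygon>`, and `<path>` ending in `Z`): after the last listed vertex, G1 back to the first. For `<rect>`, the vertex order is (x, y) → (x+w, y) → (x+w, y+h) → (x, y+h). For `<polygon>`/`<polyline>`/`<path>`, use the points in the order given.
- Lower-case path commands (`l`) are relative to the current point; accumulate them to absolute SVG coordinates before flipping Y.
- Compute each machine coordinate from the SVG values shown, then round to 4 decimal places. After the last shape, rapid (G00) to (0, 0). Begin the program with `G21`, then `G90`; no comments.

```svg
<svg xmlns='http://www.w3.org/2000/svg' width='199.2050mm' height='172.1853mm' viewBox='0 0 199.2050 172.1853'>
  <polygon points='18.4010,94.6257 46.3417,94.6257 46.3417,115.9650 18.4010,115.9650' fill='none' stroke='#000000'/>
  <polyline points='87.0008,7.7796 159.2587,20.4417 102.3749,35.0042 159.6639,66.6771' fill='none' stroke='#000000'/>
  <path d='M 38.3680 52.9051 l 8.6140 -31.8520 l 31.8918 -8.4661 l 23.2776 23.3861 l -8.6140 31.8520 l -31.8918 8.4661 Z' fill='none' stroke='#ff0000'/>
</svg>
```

1 u = 1 mm; y_m = 172.1853 − y.

[1] `<polygon>` rectangle, #000000→engrave S356 F4323: (18.4010,77.5596) → (46.3417,77.5596) → (46.3417,56.2203) → (18.4010,56.2203) → (18.4010,77.5596) (closed)

[2] `<polyline>` open polyline, #000000→engrave S356 F4323: (87.0008,164.4057) → (159.2587,151.7436) → (102.3749,137.1811) → (159.6639,105.5082)

[3] `<path>` regular polygon, #ff0000→score S472 F2445: (38.3680,119.2802) → (46.9820,151.1322) → (78.8738,159.5983) → (102.1514,136.2122) → (93.5374,104.3602) → (61.6456,95.8941) → (38.3680,119.2802) (closed)

G21
G90
G00 X18.4010 Y77.5596
M4 S356
G01 X46.3417 Y77.5596 F4323
G01 X46.3417 Y56.2203
G01 X18.4010 Y56.2203
G01 X18.4010 Y77.5596
G00 X87.0008 Y164.4057
M4 S356
G01 X159.2587 Y151.7436 F4323
G01 X102.3749 Y137.1811
G01 X159.6639 Y105.5082
G00 X38.3680 Y119.2802
M4 S472
G01 X46.9820 Y151.1322 F2445
G01 X78.8738 Y159.5983
G01 X102.1514 Y136.2122
G01 X93.5374 Y104.3602
G01 X61.6456 Y95.8941
G01 X38.3680 Y119.2802
M5
G00 X0.0000 Y0.0000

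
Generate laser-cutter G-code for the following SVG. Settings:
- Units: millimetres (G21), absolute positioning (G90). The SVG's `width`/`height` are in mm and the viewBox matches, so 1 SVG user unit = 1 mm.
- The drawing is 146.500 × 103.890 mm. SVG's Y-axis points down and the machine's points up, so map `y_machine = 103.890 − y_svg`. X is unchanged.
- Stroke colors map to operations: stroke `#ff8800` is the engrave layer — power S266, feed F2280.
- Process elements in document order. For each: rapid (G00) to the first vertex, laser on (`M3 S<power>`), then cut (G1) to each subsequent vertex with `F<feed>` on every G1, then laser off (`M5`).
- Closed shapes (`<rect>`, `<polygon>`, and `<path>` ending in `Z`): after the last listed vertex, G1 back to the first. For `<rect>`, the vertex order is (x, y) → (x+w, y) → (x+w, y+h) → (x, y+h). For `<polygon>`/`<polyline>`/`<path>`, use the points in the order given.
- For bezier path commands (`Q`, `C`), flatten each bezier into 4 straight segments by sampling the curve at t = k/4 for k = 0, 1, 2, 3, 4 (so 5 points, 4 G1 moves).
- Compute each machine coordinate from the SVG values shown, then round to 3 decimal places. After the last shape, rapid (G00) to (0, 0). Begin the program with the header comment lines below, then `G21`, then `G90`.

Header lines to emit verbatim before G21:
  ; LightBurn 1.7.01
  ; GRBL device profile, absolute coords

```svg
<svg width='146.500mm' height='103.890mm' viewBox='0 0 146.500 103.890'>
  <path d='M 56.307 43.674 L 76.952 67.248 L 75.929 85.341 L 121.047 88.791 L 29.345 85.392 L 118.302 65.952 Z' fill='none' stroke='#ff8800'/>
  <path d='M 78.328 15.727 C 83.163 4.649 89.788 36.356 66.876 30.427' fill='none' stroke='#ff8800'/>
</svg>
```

viewBox `0 0 146.500 103.890` with mm width/height → 1 unit = 1 mm. Flip: y_m = 103.890 − y_svg.

**Shape 1** — `<path>` closed polygon, stroke `#ff8800` → engrave (S266, F2280). Machine vertices: (56.307,60.216) → (76.952,36.642) → (75.929,18.549) → (121.047,15.099) → (29.345,18.498) → (118.302,37.938) → (56.307,60.216). Closed: final G1 returns to the first vertex.

**Shape 2** — `<path>` cubic bezier, stroke `#ff8800` → engrave (S266, F2280). Control points (SVG): P0=(78.328,15.727), P1=(83.163,4.649), P2=(89.788,36.356), P3=(66.876,30.427); sampled at t=k/4. Machine vertices: (78.328,88.163) → (81.800,89.706) → (83.007,82.744) → (79.011,74.816) → (66.876,73.463). Open path.

; LightBurn 1.7.01
; GRBL device profile, absolute coords
G21
G90
G00 X56.307 Y60.216
M3 S266
G1 X76.952 Y36.642 F2280
G1 X75.929 Y18.549 F2280
G1 X121.047 Y15.099 F2280
G1 X29.345 Y18.498 F2280
G1 X118.302 Y37.938 F2280
G1 X56.307 Y60.216 F2280
M5
G00 X78.328 Y88.163
M3 S266
G1 X81.800 Y89.706 F2280
G1 X83.007 Y82.744 F2280
G1 X79.011 Y74.816 F2280
G1 X66.876 Y73.463 F2280
M5
G00 X0.000 Y0.000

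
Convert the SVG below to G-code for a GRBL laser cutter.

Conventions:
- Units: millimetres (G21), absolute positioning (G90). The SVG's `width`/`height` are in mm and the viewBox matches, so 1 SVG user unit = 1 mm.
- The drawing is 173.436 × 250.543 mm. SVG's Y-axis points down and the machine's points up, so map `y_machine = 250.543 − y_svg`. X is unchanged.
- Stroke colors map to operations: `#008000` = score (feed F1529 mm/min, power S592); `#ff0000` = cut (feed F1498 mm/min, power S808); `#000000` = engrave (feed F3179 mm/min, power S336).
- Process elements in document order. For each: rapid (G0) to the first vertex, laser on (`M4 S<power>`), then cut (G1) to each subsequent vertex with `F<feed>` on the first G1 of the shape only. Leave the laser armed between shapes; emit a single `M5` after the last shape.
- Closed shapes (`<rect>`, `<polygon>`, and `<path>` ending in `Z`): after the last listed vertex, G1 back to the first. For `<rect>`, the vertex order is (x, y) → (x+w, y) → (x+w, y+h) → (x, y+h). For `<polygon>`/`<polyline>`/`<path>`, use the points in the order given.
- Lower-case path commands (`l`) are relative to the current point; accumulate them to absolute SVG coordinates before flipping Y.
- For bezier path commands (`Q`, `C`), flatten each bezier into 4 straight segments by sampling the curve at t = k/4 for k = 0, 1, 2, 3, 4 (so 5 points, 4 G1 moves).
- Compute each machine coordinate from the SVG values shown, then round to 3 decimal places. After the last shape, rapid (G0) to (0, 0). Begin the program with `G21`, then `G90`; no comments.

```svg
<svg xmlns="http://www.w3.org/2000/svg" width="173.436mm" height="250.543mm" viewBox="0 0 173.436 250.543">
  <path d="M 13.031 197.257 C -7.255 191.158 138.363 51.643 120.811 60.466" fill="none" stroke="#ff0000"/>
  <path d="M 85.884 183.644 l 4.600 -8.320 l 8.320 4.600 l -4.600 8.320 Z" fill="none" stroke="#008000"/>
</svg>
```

G21
G90
G0 X13.031 Y53.286
M4 S808
G1 X23.782 Y78.473 F1498
G1 X65.896 Y127.277
G1 X108.522 Y173.283
G1 X120.811 Y190.077
G0 X85.884 Y66.899
M4 S592
G1 X90.484 Y75.219 F1529
G1 X98.804 Y70.619
G1 X94.204 Y62.299
G1 X85.884 Y66.899
M5
G0 X0.000 Y0.000

1 u = 1 mm; y_m = 250.543 − y.

[1] `<path>` cubic bezier, #ff0000→cut S808 F1498: (13.031,53.286) → (23.782,78.473) → (65.896,127.277) → (108.522,173.283) → (120.811,190.077)

[2] `<path>` regular polygon, #008000→score S592 F1529: (85.884,66.899) → (90.484,75.219) → (98.804,70.619) → (94.204,62.299) → (85.884,66.899) (closed)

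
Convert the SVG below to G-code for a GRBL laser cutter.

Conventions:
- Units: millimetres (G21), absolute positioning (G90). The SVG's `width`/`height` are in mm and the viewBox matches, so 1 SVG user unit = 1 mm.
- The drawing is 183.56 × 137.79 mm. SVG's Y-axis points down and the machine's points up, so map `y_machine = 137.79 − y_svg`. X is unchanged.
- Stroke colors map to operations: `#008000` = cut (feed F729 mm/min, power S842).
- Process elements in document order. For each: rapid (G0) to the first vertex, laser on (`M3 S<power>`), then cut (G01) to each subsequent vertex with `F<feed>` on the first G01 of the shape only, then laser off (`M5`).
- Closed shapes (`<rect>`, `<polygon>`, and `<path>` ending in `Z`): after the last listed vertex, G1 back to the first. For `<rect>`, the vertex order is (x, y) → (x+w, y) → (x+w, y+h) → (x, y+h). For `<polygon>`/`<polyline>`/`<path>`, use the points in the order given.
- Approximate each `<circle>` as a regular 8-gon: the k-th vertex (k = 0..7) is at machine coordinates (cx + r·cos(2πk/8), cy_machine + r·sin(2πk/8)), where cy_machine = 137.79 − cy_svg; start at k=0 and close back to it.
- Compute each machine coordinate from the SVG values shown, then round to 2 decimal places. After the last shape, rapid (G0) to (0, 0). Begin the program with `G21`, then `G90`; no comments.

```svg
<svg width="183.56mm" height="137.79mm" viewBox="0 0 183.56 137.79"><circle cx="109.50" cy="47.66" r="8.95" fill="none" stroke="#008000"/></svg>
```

1 u = 1 mm; y_m = 137.79 − y.

[1] `<circle>` circle, #008000→cut S842 F729: (118.45,90.13) → (115.83,96.46) → (109.50,99.08) → (103.17,96.46) → (100.55,90.13) → (103.17,83.80) → (109.50,81.18) → (115.83,83.80) → (118.45,90.13) (closed)

G21
G90
G0 X118.45 Y90.13
M3 S842
G01 X115.83 Y96.46 F729
G01 X109.50 Y99.08
G01 X103.17 Y96.46
G01 X100.55 Y90.13
G01 X103.17 Y83.80
G01 X109.50 Y81.18
G01 X115.83 Y83.80
G01 X118.45 Y90.13
M5
G0 X0.00 Y0.00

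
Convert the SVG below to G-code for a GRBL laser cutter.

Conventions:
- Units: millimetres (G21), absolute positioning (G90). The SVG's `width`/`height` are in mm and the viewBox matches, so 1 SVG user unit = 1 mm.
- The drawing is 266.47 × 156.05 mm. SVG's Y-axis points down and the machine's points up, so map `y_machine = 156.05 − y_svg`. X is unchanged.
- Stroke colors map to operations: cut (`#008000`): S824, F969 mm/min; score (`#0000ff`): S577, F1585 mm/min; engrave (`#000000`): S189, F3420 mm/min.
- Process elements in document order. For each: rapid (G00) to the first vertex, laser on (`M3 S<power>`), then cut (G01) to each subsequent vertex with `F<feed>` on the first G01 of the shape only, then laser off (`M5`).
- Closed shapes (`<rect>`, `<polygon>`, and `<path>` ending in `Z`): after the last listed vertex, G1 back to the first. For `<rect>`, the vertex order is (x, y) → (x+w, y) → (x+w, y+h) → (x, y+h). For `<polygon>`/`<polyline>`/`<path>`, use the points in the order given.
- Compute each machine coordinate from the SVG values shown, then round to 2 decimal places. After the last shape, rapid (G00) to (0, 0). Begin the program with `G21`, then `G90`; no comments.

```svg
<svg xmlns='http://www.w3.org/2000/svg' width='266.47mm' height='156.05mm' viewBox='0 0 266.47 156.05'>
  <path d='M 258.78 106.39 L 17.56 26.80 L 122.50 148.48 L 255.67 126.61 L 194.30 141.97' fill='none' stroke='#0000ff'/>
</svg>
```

G21
G90
G00 X258.78 Y49.66
M3 S577
G01 X17.56 Y129.25 F1585
G01 X122.50 Y7.57
G01 X255.67 Y29.44
G01 X194.30 Y14.08
M5
G00 X0.00 Y0.00

1 u = 1 mm; y_m = 156.05 − y.

[1] `<path>` open polyline, #0000ff→score S577 F1585: (258.78,49.66) → (17.56,129.25) → (122.50,7.57) → (255.67,29.44) → (194.30,14.08)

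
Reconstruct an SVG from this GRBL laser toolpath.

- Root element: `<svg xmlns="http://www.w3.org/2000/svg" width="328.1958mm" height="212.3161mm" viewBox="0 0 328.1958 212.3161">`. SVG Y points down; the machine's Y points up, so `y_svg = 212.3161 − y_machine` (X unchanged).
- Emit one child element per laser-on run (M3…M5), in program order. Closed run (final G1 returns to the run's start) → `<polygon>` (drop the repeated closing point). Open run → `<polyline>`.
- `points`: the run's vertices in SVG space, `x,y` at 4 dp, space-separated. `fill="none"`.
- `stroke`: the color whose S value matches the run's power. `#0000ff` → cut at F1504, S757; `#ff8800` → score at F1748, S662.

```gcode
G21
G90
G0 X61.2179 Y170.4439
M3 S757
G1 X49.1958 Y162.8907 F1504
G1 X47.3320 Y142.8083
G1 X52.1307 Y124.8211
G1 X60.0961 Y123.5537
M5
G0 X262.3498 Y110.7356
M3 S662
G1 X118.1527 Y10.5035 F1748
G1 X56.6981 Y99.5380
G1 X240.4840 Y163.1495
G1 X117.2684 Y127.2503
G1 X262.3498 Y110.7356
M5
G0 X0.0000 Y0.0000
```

y_svg = 212.3161 − y_m.

[1] S757→`#0000ff` (cut); open run; points: 61.2179,41.8722 49.1958,49.4254 47.3320,69.5078 52.1307,87.4950 60.0961,88.7624

[2] S662→`#ff8800` (score); closed run; points: 262.3498,101.5805 118.1527,201.8126 56.6981,112.7781 240.4840,49.1666 117.2684,85.0658

<svg xmlns="http://www.w3.org/2000/svg" width="328.1958mm" height="212.3161mm" viewBox="0 0 328.1958 212.3161">
  <polyline points="61.2179,41.8722 49.1958,49.4254 47.3320,69.5078 52.1307,87.4950 60.0961,88.7624" fill="none" stroke="#0000ff"/>
  <polygon points="262.3498,101.5805 118.1527,201.8126 56.6981,112.7781 240.4840,49.1666 117.2684,85.0658" fill="none" stroke="#ff8800"/>
</svg>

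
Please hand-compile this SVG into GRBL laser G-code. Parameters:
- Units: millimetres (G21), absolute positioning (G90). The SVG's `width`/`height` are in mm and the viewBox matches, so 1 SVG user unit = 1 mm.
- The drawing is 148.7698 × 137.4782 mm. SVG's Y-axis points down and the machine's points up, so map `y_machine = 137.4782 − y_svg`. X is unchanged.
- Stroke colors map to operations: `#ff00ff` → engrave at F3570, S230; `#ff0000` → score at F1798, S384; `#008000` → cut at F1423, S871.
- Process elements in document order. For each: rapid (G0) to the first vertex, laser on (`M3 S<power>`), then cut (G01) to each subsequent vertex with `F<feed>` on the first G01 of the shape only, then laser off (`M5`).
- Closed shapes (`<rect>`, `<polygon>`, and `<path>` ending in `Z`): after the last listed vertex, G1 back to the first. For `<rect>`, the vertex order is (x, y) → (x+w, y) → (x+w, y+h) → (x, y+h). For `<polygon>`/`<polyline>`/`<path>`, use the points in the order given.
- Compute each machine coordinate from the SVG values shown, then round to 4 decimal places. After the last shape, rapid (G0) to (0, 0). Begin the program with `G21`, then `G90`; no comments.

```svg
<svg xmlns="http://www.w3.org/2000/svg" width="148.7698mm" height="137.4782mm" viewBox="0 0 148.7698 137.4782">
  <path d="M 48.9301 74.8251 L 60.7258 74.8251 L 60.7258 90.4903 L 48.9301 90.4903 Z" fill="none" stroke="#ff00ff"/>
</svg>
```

G21
G90
G0 X48.9301 Y62.6531
M3 S230
G01 X60.7258 Y62.6531 F3570
G01 X60.7258 Y46.9879
G01 X48.9301 Y46.9879
G01 X48.9301 Y62.6531
M5
G0 X0.0000 Y0.0000

1 u = 1 mm; y_m = 137.4782 − y.

[1] `<path>` rectangle, #ff00ff→engrave S230 F3570: (48.9301,62.6531) → (60.7258,62.6531) → (60.7258,46.9879) → (48.9301,46.9879) → (48.9301,62.6531) (closed)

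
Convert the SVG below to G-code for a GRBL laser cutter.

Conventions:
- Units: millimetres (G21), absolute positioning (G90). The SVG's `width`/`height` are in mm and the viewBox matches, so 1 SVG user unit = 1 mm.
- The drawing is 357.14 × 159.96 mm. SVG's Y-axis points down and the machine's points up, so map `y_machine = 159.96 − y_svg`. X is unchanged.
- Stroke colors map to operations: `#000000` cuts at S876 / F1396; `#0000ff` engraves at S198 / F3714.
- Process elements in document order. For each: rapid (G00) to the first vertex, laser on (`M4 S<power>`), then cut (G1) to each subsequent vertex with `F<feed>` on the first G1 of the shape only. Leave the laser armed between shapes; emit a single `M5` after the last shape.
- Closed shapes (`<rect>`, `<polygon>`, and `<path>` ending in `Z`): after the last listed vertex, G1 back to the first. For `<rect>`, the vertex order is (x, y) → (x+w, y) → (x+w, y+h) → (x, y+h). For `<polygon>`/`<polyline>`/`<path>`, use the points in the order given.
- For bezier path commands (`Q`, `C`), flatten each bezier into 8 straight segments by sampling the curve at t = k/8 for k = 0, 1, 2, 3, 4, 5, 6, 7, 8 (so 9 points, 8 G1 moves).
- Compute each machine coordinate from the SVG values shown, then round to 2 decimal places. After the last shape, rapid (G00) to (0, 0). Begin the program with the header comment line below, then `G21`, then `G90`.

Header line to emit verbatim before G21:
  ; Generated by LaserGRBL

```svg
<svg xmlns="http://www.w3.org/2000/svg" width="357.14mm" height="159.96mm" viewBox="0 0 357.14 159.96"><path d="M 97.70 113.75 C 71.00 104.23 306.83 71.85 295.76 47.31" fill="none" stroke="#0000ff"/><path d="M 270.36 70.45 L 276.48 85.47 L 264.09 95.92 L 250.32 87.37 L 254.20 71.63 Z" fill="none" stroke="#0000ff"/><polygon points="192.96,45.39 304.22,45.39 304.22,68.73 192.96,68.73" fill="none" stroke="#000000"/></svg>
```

; Generated by LaserGRBL
G21
G90
G00 X97.70 Y46.21
M4 S198
G1 X99.00 Y50.79 F3714
G1 X118.94 Y57.16
G1 X151.55 Y64.95
G1 X190.87 Y73.80
G1 X230.92 Y83.35
G1 X265.73 Y93.25
G1 X289.33 Y103.14
G1 X295.76 Y112.65
G00 X270.36 Y89.51
M4 S198
G1 X276.48 Y74.49 F3714
G1 X264.09 Y64.04
G1 X250.32 Y72.59
G1 X254.20 Y88.33
G1 X270.36 Y89.51
G00 X192.96 Y114.57
M4 S876
G1 X304.22 Y114.57 F1396
G1 X304.22 Y91.23
G1 X192.96 Y91.23
G1 X192.96 Y114.57
M5
G00 X0.00 Y0.00

viewBox `0 0 357.14 159.96` with mm width/height → 1 unit = 1 mm. Flip: y_m = 159.96 − y_svg.

**Shape 1** — `<path>` cubic bezier, stroke `#0000ff` → engrave (S198, F3714). Control points (SVG): P0=(97.70,113.75), P1=(71.00,104.23), P2=(306.83,71.85), P3=(295.76,47.31); sampled at t=k/8. Machine vertices: (97.70,46.21) → (99.00,50.79) → (118.94,57.16) → (151.55,64.95) → (190.87,73.80) → (230.92,83.35) → (265.73,93.25) → (289.33,103.14) → (295.76,112.65). Open path.

**Shape 2** — `<path>` regular polygon, stroke `#0000ff` → engrave (S198, F3714). Machine vertices: (270.36,89.51) → (276.48,74.49) → (264.09,64.04) → (250.32,72.59) → (254.20,88.33) → (270.36,89.51). Closed: final G1 returns to the first vertex.

**Shape 3** — `<polygon>` rectangle, stroke `#000000` → cut (S876, F1396). Machine vertices: (192.96,114.57) → (304.22,114.57) → (304.22,91.23) → (192.96,91.23) → (192.96,114.57). Closed: final G1 returns to the first vertex.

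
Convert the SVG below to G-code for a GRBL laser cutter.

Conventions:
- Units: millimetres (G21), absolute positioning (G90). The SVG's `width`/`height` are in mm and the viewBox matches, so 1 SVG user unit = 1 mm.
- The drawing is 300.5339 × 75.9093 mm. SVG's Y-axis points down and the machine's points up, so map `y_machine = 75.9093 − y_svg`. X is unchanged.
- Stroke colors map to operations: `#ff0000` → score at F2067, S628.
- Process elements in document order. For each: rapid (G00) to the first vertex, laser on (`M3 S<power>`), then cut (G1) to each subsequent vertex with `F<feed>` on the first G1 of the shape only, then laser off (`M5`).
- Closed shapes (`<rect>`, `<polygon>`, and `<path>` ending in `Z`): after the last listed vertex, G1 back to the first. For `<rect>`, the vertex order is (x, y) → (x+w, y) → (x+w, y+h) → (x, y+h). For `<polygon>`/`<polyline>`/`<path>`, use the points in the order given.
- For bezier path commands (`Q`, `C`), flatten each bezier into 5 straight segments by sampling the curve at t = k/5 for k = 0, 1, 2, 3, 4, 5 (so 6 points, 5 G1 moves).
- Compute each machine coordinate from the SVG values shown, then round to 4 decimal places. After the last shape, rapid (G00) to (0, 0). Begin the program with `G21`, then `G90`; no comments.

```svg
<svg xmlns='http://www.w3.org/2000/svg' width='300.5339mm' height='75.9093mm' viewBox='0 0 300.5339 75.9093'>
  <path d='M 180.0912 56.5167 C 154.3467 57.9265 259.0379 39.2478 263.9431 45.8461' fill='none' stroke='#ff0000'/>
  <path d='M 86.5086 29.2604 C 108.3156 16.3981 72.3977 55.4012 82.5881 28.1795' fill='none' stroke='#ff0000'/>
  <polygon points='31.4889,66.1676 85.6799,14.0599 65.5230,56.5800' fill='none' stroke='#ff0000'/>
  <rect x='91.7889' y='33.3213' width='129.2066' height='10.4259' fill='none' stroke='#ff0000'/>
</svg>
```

G21
G90
G00 X180.0912 Y19.3926
M3 S628
G1 X178.4550 Y20.5944 F2067
G1 X197.0727 Y24.4399
G1 X224.8938 Y28.7516
G1 X250.8674 Y31.3519
G1 X263.9431 Y30.0632
M5
G00 X86.5086 Y46.6489
M3 S628
G1 X93.4965 Y49.0872 F2067
G1 X91.6144 Y44.7460
G1 X85.8463 Y39.2939
G1 X81.1762 Y38.3990
G1 X82.5881 Y47.7298
M5
G00 X31.4889 Y9.7417
M3 S628
G1 X85.6799 Y61.8494 F2067
G1 X65.5230 Y19.3293
G1 X31.4889 Y9.7417
M5
G00 X91.7889 Y42.5880
M3 S628
G1 X220.9955 Y42.5880 F2067
G1 X220.9955 Y32.1621
G1 X91.7889 Y32.1621
G1 X91.7889 Y42.5880
M5
G00 X0.0000 Y0.0000

Since the viewBox matches the mm dimensions, user units are millimetres directly. The only transform is the Y-flip y_m = 75.9093 − y_svg.

Shape 1 is a cubic bezier drawn with `<path>`. Its stroke #ff0000 means score at S628, F2067. After flipping Y the toolpath is (180.0912,19.3926) → (178.4550,20.5944) → (197.0727,24.4399) → (224.8938,28.7516) → (250.8674,31.3519) → (263.9431,30.0632).

Shape 2 is a cubic bezier drawn with `<path>`. Its stroke #ff0000 means score at S628, F2067. After flipping Y the toolpath is (86.5086,46.6489) → (93.4965,49.0872) → (91.6144,44.7460) → (85.8463,39.2939) → (81.1762,38.3990) → (82.5881,47.7298).

Shape 3 is a closed polygon drawn with `<polygon>`. Its stroke #ff0000 means score at S628, F2067. After flipping Y the toolpath is (31.4889,9.7417) → (85.6799,61.8494) → (65.5230,19.3293) → (31.4889,9.7417), returning to the start.

Shape 4 is a rectangle drawn with `<rect>`. Its stroke #ff0000 means score at S628, F2067. After flipping Y the toolpath is (91.7889,42.5880) → (220.9955,42.5880) → (220.9955,32.1621) → (91.7889,32.1621) → (91.7889,42.5880), returning to the start.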